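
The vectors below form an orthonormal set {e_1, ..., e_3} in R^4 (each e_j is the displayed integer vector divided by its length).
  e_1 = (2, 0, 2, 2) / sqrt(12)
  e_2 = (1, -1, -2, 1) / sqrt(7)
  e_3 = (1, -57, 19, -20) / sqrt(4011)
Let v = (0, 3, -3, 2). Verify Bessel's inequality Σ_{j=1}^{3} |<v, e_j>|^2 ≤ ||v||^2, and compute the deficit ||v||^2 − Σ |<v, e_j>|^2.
Σ |<v, e_j>|^2 = 4166/191; ||v||^2 = 22; deficit = 36/191

Write each e_j = u_j / sqrt(<u_j, u_j>) where u_j is the displayed integer vector. Then <v, e_j> = <v, u_j> / sqrt(<u_j, u_j>), so |<v, e_j>|^2 = <v, u_j>^2 / <u_j, u_j>.
Coefficients: <v, e_1> = -2/sqrt(12), <v, e_2> = 5/sqrt(7), <v, e_3> = -268/sqrt(4011).
Square and sum: Σ |<v, e_j>|^2 = 4166/191.
Compute ||v||^2 = v·v = 22.
Deficit = 22 − 4166/191 = 36/191 ≥ 0, confirming Bessel's inequality. (The deficit equals ||v − Σ <v,e_j> e_j||^2, the squared distance from v to span{e_j}.)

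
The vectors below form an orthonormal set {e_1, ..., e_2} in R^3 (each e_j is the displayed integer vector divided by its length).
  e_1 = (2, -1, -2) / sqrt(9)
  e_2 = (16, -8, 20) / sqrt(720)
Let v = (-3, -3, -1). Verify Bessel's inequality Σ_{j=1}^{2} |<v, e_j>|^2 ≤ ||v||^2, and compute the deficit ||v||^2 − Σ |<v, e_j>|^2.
Σ |<v, e_j>|^2 = 14/5; ||v||^2 = 19; deficit = 81/5

Write each e_j = u_j / sqrt(<u_j, u_j>) where u_j is the displayed integer vector. Then <v, e_j> = <v, u_j> / sqrt(<u_j, u_j>), so |<v, e_j>|^2 = <v, u_j>^2 / <u_j, u_j>.
Coefficients: <v, e_1> = -1/sqrt(9), <v, e_2> = -44/sqrt(720).
Square and sum: Σ |<v, e_j>|^2 = 14/5.
Compute ||v||^2 = v·v = 19.
Deficit = 19 − 14/5 = 81/5 ≥ 0, confirming Bessel's inequality. (The deficit equals ||v − Σ <v,e_j> e_j||^2, the squared distance from v to span{e_j}.)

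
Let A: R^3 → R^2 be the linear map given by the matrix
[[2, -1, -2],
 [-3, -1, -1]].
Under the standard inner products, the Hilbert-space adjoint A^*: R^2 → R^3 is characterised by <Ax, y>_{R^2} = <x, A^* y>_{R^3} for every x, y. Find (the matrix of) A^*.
A^* = A^T =
[[2, -3],
 [-1, -1],
 [-2, -1]]

For real matrices with standard dot products, the defining identity <Ax, y> = <x, A^* y> gives (Ax)^T y = x^T (A^*) y, i.e. x^T A^T y = x^T (A^*) y. Since this holds for all x, y, we must have A^* = A^T. Therefore
A^* =
[[2, -3],
 [-1, -1],
 [-2, -1]].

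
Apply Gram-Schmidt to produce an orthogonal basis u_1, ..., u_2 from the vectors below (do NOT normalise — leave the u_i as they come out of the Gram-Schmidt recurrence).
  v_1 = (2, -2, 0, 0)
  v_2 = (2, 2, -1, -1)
Orthogonal basis:
  u_1 = (2, -2, 0, 0)
  u_2 = (2, 2, -1, -1)

Apply the Gram-Schmidt recurrence
  u_1 = v_1
  u_i = v_i − Σ_{j<i} ((v_i · u_j) / (u_j · u_j)) · u_j.

Step by step this gives:
  u_1 = (2, -2, 0, 0)
  u_2 = (2, 2, -1, -1)

Orthogonality check:
  u_2 · u_1 = 0 (should be 0)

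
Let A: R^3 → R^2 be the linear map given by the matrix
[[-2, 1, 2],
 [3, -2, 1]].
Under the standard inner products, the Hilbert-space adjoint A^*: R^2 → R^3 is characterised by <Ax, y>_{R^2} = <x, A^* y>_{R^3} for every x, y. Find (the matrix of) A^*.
A^* = A^T =
[[-2, 3],
 [1, -2],
 [2, 1]]

For real matrices with standard dot products, the defining identity <Ax, y> = <x, A^* y> gives (Ax)^T y = x^T (A^*) y, i.e. x^T A^T y = x^T (A^*) y. Since this holds for all x, y, we must have A^* = A^T. Therefore
A^* =
[[-2, 3],
 [1, -2],
 [2, 1]].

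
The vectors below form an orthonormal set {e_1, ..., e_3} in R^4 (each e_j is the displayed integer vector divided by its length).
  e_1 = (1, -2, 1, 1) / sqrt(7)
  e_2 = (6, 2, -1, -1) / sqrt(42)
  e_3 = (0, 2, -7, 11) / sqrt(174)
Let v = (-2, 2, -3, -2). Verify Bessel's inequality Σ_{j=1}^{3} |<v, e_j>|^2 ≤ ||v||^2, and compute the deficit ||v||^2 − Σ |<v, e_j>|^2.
Σ |<v, e_j>|^2 = 509/29; ||v||^2 = 21; deficit = 100/29

Write each e_j = u_j / sqrt(<u_j, u_j>) where u_j is the displayed integer vector. Then <v, e_j> = <v, u_j> / sqrt(<u_j, u_j>), so |<v, e_j>|^2 = <v, u_j>^2 / <u_j, u_j>.
Coefficients: <v, e_1> = -11/sqrt(7), <v, e_2> = -3/sqrt(42), <v, e_3> = 3/sqrt(174).
Square and sum: Σ |<v, e_j>|^2 = 509/29.
Compute ||v||^2 = v·v = 21.
Deficit = 21 − 509/29 = 100/29 ≥ 0, confirming Bessel's inequality. (The deficit equals ||v − Σ <v,e_j> e_j||^2, the squared distance from v to span{e_j}.)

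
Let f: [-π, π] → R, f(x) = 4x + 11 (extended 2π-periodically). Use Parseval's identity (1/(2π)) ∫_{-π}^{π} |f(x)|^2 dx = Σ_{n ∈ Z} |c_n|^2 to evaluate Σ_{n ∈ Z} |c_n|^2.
Σ |c_n|^2 = 16π^2/3 + 121

Expand and integrate term by term over [-π, π]:
  ∫ (4x)^2 dx = 16·(2π^3/3); ∫ 2·4·(11)·x dx = 0 (odd integrand); ∫ 11^2 dx = 121·2π.
So (1/(2π)) ∫_{-π}^{π} (4x + 11)^2 dx = 16π^2/3 + 121 = 16π^2/3 + 121.
Parseval ⇒ Σ |c_n|^2 = 16π^2/3 + 121.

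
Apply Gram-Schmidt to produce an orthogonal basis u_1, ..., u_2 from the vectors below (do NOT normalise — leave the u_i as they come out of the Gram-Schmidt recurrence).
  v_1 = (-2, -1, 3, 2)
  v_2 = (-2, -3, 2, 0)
Orthogonal basis:
  u_1 = (-2, -1, 3, 2)
  u_2 = (-5/9, -41/18, -1/6, -13/9)

Apply the Gram-Schmidt recurrence
  u_1 = v_1
  u_i = v_i − Σ_{j<i} ((v_i · u_j) / (u_j · u_j)) · u_j.

Step by step this gives:
  u_1 = (-2, -1, 3, 2)
  u_2 = (-5/9, -41/18, -1/6, -13/9)

Orthogonality check:
  u_2 · u_1 = 0 (should be 0)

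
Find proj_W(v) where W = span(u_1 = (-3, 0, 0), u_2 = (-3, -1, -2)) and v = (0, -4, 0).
proj_W(v) = (0, -4/5, -8/5)

Set up U = [u_1 | ... | u_2] ∈ R^(3×2). The projector onto W = col(U) is P = U (U^T U)^(-1) U^T.
Compute U^T U =
  [9, 9]
  [9, 14],
and U^T v = (0, 4).
Solve U^T U · c = U^T v for the coefficients: c = (-4/5, 4/5). The projection is proj_W(v) = U c.
Check: (v - proj_W(v)) · u_1 = 0  (should be 0).
Check: (v - proj_W(v)) · u_2 = 0  (should be 0).
Result: proj_W(v) = (0, -4/5, -8/5).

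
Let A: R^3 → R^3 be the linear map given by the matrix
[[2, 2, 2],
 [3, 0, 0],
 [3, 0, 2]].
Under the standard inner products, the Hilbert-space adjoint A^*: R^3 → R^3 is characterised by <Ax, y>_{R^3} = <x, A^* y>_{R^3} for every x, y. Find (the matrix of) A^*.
A^* = A^T =
[[2, 3, 3],
 [2, 0, 0],
 [2, 0, 2]]

For real matrices with standard dot products, the defining identity <Ax, y> = <x, A^* y> gives (Ax)^T y = x^T (A^*) y, i.e. x^T A^T y = x^T (A^*) y. Since this holds for all x, y, we must have A^* = A^T. Therefore
A^* =
[[2, 3, 3],
 [2, 0, 0],
 [2, 0, 2]].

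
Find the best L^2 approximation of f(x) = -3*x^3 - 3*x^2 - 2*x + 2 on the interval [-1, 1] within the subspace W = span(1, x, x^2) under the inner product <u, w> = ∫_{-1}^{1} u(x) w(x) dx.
g(x) = -3*x^2 - 19*x/5 + 2

The best approximation g ∈ W is the orthogonal projection of f onto W. Writing g = a_0 + a_1 x + a_2 x^2, the coefficients solve the normal equations G · a = b where
  G_{ij} = <φ_i, φ_j> and b_i = <f, φ_i>, with φ_0 = 1, φ_1 = x, φ_2 = x^2.
G =
  [2, 0, 2/3]
  [0, 2/3, 0]
  [2/3, 0, 2/5],
b = (2, -38/15, 2/15).
Solving gives a_0 = 2, a_1 = -19/5, a_2 = -3, so
  g(x) = -3*x^2 - 19*x/5 + 2.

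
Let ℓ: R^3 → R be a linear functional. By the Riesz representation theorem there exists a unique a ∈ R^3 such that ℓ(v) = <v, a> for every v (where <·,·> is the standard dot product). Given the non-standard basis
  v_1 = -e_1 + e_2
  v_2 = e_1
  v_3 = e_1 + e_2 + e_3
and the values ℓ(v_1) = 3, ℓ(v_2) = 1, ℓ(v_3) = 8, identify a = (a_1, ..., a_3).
a = (1, 4, 3)

Write a = (a_1, ..., a_3) in the standard basis. For each basis vector v_i, ℓ(v_i) = <v_i, a> is a linear equation in the a_j's. Collect the n equations into a matrix system V a = ℓ, where row i of V is v_i (expressed in the standard basis). Since V is invertible (lower-triangular with 1s on the diagonal, up to permutation), solve by back-substitution:
  V =
[[-1, 1, 0],
 [1, 0, 0],
 [1, 1, 1]]
  V a = (3, 1, 8)
Solving gives a = (1, 4, 3).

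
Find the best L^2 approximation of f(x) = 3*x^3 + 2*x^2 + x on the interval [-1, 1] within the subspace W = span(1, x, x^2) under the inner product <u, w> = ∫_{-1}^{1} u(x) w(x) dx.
g(x) = 2*x^2 + 14*x/5

The best approximation g ∈ W is the orthogonal projection of f onto W. Writing g = a_0 + a_1 x + a_2 x^2, the coefficients solve the normal equations G · a = b where
  G_{ij} = <φ_i, φ_j> and b_i = <f, φ_i>, with φ_0 = 1, φ_1 = x, φ_2 = x^2.
G =
  [2, 0, 2/3]
  [0, 2/3, 0]
  [2/3, 0, 2/5],
b = (4/3, 28/15, 4/5).
Solving gives a_0 = 0, a_1 = 14/5, a_2 = 2, so
  g(x) = 2*x^2 + 14*x/5.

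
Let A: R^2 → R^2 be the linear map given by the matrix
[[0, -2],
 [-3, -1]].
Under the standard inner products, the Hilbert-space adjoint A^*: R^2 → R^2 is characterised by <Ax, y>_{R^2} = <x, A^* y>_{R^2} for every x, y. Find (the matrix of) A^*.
A^* = A^T =
[[0, -3],
 [-2, -1]]

For real matrices with standard dot products, the defining identity <Ax, y> = <x, A^* y> gives (Ax)^T y = x^T (A^*) y, i.e. x^T A^T y = x^T (A^*) y. Since this holds for all x, y, we must have A^* = A^T. Therefore
A^* =
[[0, -3],
 [-2, -1]].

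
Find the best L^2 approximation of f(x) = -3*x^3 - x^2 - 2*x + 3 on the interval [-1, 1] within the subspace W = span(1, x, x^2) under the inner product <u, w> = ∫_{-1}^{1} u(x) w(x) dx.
g(x) = -x^2 - 19*x/5 + 3

The best approximation g ∈ W is the orthogonal projection of f onto W. Writing g = a_0 + a_1 x + a_2 x^2, the coefficients solve the normal equations G · a = b where
  G_{ij} = <φ_i, φ_j> and b_i = <f, φ_i>, with φ_0 = 1, φ_1 = x, φ_2 = x^2.
G =
  [2, 0, 2/3]
  [0, 2/3, 0]
  [2/3, 0, 2/5],
b = (16/3, -38/15, 8/5).
Solving gives a_0 = 3, a_1 = -19/5, a_2 = -1, so
  g(x) = -x^2 - 19*x/5 + 3.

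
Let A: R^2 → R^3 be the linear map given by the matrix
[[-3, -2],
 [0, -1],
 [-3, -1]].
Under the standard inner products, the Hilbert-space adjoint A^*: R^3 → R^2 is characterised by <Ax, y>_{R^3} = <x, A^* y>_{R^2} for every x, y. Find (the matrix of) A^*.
A^* = A^T =
[[-3, 0, -3],
 [-2, -1, -1]]

For real matrices with standard dot products, the defining identity <Ax, y> = <x, A^* y> gives (Ax)^T y = x^T (A^*) y, i.e. x^T A^T y = x^T (A^*) y. Since this holds for all x, y, we must have A^* = A^T. Therefore
A^* =
[[-3, 0, -3],
 [-2, -1, -1]].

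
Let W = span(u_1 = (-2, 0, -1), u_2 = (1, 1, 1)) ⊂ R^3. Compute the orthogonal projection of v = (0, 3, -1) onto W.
proj_W(v) = (-5/6, 13/6, 2/3)

Set up U = [u_1 | ... | u_2] ∈ R^(3×2). The projector onto W = col(U) is P = U (U^T U)^(-1) U^T.
Compute U^T U =
  [5, -3]
  [-3, 3],
and U^T v = (1, 2).
Solve U^T U · c = U^T v for the coefficients: c = (3/2, 13/6). The projection is proj_W(v) = U c.
Check: (v - proj_W(v)) · u_1 = 0  (should be 0).
Check: (v - proj_W(v)) · u_2 = 0  (should be 0).
Result: proj_W(v) = (-5/6, 13/6, 2/3).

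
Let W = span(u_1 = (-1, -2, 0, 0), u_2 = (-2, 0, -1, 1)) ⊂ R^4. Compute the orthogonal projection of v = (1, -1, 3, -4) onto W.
proj_W(v) = (35/13, -24/13, 47/26, -47/26)

Set up U = [u_1 | ... | u_2] ∈ R^(4×2). The projector onto W = col(U) is P = U (U^T U)^(-1) U^T.
Compute U^T U =
  [5, 2]
  [2, 6],
and U^T v = (1, -9).
Solve U^T U · c = U^T v for the coefficients: c = (12/13, -47/26). The projection is proj_W(v) = U c.
Check: (v - proj_W(v)) · u_1 = 0  (should be 0).
Check: (v - proj_W(v)) · u_2 = 0  (should be 0).
Result: proj_W(v) = (35/13, -24/13, 47/26, -47/26).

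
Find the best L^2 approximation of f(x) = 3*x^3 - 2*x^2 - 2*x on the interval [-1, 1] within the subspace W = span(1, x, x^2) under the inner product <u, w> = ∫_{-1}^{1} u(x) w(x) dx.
g(x) = -2*x^2 - x/5

The best approximation g ∈ W is the orthogonal projection of f onto W. Writing g = a_0 + a_1 x + a_2 x^2, the coefficients solve the normal equations G · a = b where
  G_{ij} = <φ_i, φ_j> and b_i = <f, φ_i>, with φ_0 = 1, φ_1 = x, φ_2 = x^2.
G =
  [2, 0, 2/3]
  [0, 2/3, 0]
  [2/3, 0, 2/5],
b = (-4/3, -2/15, -4/5).
Solving gives a_0 = 0, a_1 = -1/5, a_2 = -2, so
  g(x) = -2*x^2 - x/5.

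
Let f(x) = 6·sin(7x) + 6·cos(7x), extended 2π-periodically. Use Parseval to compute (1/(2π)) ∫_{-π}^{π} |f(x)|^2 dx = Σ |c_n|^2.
Σ |c_n|^2 = 36

Expand |f|^2 and use orthogonality of {sin(nx), cos(mx)} on [-π, π]:
  ∫_{-π}^{π} sin(nx)^2 dx = π, ∫ cos(mx)^2 dx = π, and cross terms integrate to 0.
So ∫_{-π}^{π} f(x)^2 dx = 6^2 · π + 6^2 · π = (36 + 36)π.
Divide by 2π: (36 + 36)/2 = 36.
By Parseval, this equals Σ |c_n|^2.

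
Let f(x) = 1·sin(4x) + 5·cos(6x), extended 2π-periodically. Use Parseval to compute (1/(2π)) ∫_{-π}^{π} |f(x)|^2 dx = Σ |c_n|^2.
Σ |c_n|^2 = 13

Expand |f|^2 and use orthogonality of {sin(nx), cos(mx)} on [-π, π]:
  ∫_{-π}^{π} sin(nx)^2 dx = π, ∫ cos(mx)^2 dx = π, and cross terms integrate to 0.
So ∫_{-π}^{π} f(x)^2 dx = 1^2 · π + 5^2 · π = (1 + 25)π.
Divide by 2π: (1 + 25)/2 = 13.
By Parseval, this equals Σ |c_n|^2.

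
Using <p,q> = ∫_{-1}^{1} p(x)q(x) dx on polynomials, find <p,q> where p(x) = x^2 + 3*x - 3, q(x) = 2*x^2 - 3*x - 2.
<p,q> = 22/15

Expand the product: p(x)·q(x) = 2*x^4 + 3*x^3 - 17*x^2 + 3*x + 6.
∫_{-1}^{1} of each monomial x^k gives [2/(k+1) if k even, 0 if k odd]. Integrating term-by-term (or equivalently evaluating the antiderivative F(x) = 2*x^5/5 + 3*x^4/4 - 17*x^3/3 + 3*x^2/2 + 6*x at the endpoints):
  F(1) − F(−1) = 179/60 − (91/60) = 22/15.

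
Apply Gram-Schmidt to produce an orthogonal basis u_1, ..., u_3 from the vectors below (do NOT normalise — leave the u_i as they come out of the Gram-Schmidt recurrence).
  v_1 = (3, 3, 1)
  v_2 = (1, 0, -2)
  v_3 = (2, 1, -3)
Orthogonal basis:
  u_1 = (3, 3, 1)
  u_2 = (16/19, -3/19, -39/19)
  u_3 = (-12/47, 14/47, -6/47)

Apply the Gram-Schmidt recurrence
  u_1 = v_1
  u_i = v_i − Σ_{j<i} ((v_i · u_j) / (u_j · u_j)) · u_j.

Step by step this gives:
  u_1 = (3, 3, 1)
  u_2 = (16/19, -3/19, -39/19)
  u_3 = (-12/47, 14/47, -6/47)

Orthogonality check:
  u_2 · u_1 = 0 (should be 0)
  u_3 · u_1 = 0 (should be 0)
  u_3 · u_2 = 0 (should be 0)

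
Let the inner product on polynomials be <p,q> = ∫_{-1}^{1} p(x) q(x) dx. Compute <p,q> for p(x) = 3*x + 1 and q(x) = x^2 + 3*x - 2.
<p,q> = 8/3

Expand the product: p(x)·q(x) = 3*x^3 + 10*x^2 - 3*x - 2.
∫_{-1}^{1} of each monomial x^k gives [2/(k+1) if k even, 0 if k odd]. Integrating term-by-term (or equivalently evaluating the antiderivative F(x) = 3*x^4/4 + 10*x^3/3 - 3*x^2/2 - 2*x at the endpoints):
  F(1) − F(−1) = 7/12 − (-25/12) = 8/3.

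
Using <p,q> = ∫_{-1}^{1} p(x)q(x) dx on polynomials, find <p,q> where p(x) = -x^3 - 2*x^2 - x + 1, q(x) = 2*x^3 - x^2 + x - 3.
<p,q> = -452/105

Expand the product: p(x)·q(x) = -2*x^6 - 3*x^5 - x^4 + 4*x^3 + 4*x^2 + 4*x - 3.
∫_{-1}^{1} of each monomial x^k gives [2/(k+1) if k even, 0 if k odd]. Integrating term-by-term (or equivalently evaluating the antiderivative F(x) = -2*x^7/7 - x^6/2 - x^5/5 + x^4 + 4*x^3/3 + 2*x^2 - 3*x at the endpoints):
  F(1) − F(−1) = 73/210 − (977/210) = -452/105.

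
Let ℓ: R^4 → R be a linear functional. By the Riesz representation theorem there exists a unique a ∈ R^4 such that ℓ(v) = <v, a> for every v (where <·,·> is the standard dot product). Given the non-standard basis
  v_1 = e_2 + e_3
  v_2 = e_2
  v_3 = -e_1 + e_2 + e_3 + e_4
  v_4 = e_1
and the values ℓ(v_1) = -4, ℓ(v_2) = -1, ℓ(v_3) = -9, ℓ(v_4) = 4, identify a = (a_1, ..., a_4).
a = (4, -1, -3, -1)

Write a = (a_1, ..., a_4) in the standard basis. For each basis vector v_i, ℓ(v_i) = <v_i, a> is a linear equation in the a_j's. Collect the n equations into a matrix system V a = ℓ, where row i of V is v_i (expressed in the standard basis). Since V is invertible (lower-triangular with 1s on the diagonal, up to permutation), solve by back-substitution:
  V =
[[0, 1, 1, 0],
 [0, 1, 0, 0],
 [-1, 1, 1, 1],
 [1, 0, 0, 0]]
  V a = (-4, -1, -9, 4)
Solving gives a = (4, -1, -3, -1).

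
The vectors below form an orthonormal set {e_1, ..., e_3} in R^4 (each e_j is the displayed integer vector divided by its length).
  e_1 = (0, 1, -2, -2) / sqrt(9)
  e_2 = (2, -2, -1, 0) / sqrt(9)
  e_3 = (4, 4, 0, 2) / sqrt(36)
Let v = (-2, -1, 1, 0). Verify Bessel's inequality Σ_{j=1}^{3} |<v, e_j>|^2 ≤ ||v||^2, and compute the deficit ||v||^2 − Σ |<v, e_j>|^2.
Σ |<v, e_j>|^2 = 6; ||v||^2 = 6; deficit = 0

Write each e_j = u_j / sqrt(<u_j, u_j>) where u_j is the displayed integer vector. Then <v, e_j> = <v, u_j> / sqrt(<u_j, u_j>), so |<v, e_j>|^2 = <v, u_j>^2 / <u_j, u_j>.
Coefficients: <v, e_1> = -3/sqrt(9), <v, e_2> = -3/sqrt(9), <v, e_3> = -12/sqrt(36).
Square and sum: Σ |<v, e_j>|^2 = 6.
Compute ||v||^2 = v·v = 6.
Deficit = 6 − 6 = 0 ≥ 0, confirming Bessel's inequality. (The deficit equals ||v − Σ <v,e_j> e_j||^2, the squared distance from v to span{e_j}.)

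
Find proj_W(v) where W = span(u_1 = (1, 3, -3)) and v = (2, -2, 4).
proj_W(v) = (-16/19, -48/19, 48/19)

Set up U = [u_1 | ... | u_1] ∈ R^(3×1). The projector onto W = col(U) is P = U (U^T U)^(-1) U^T.
Compute U^T U =
  [19],
and U^T v = (-16).
Solve U^T U · c = U^T v for the coefficients: c = (-16/19). The projection is proj_W(v) = U c.
Check: (v - proj_W(v)) · u_1 = 0  (should be 0).
Result: proj_W(v) = (-16/19, -48/19, 48/19).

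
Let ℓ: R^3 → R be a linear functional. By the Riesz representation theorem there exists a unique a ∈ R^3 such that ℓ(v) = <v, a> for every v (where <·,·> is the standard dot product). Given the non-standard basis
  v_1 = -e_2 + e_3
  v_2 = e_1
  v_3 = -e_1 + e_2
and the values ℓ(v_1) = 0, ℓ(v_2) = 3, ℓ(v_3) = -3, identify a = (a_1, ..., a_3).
a = (3, 0, 0)

Write a = (a_1, ..., a_3) in the standard basis. For each basis vector v_i, ℓ(v_i) = <v_i, a> is a linear equation in the a_j's. Collect the n equations into a matrix system V a = ℓ, where row i of V is v_i (expressed in the standard basis). Since V is invertible (lower-triangular with 1s on the diagonal, up to permutation), solve by back-substitution:
  V =
[[0, -1, 1],
 [1, 0, 0],
 [-1, 1, 0]]
  V a = (0, 3, -3)
Solving gives a = (3, 0, 0).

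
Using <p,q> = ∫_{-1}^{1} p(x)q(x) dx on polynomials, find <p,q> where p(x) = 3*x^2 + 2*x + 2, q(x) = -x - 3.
<p,q> = -58/3

Expand the product: p(x)·q(x) = -3*x^3 - 11*x^2 - 8*x - 6.
∫_{-1}^{1} of each monomial x^k gives [2/(k+1) if k even, 0 if k odd]. Integrating term-by-term (or equivalently evaluating the antiderivative F(x) = -3*x^4/4 - 11*x^3/3 - 4*x^2 - 6*x at the endpoints):
  F(1) − F(−1) = -173/12 − (59/12) = -58/3.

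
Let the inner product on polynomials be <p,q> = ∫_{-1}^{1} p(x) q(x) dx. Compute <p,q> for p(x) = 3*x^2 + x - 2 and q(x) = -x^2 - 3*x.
<p,q> = -28/15

Expand the product: p(x)·q(x) = -3*x^4 - 10*x^3 - x^2 + 6*x.
∫_{-1}^{1} of each monomial x^k gives [2/(k+1) if k even, 0 if k odd]. Integrating term-by-term (or equivalently evaluating the antiderivative F(x) = -3*x^5/5 - 5*x^4/2 - x^3/3 + 3*x^2 at the endpoints):
  F(1) − F(−1) = -13/30 − (43/30) = -28/15.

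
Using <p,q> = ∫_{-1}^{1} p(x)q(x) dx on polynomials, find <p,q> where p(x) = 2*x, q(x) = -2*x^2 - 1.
<p,q> = 0

Expand the product: p(x)·q(x) = -4*x^3 - 2*x.
∫_{-1}^{1} of each monomial x^k gives [2/(k+1) if k even, 0 if k odd]. Integrating term-by-term (or equivalently evaluating the antiderivative F(x) = -x^4 - x^2 at the endpoints):
  F(1) − F(−1) = -2 − (-2) = 0.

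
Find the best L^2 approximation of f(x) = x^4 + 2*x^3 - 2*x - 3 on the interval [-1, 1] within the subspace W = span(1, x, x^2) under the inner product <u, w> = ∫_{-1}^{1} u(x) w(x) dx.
g(x) = 6*x^2/7 - 4*x/5 - 108/35

The best approximation g ∈ W is the orthogonal projection of f onto W. Writing g = a_0 + a_1 x + a_2 x^2, the coefficients solve the normal equations G · a = b where
  G_{ij} = <φ_i, φ_j> and b_i = <f, φ_i>, with φ_0 = 1, φ_1 = x, φ_2 = x^2.
G =
  [2, 0, 2/3]
  [0, 2/3, 0]
  [2/3, 0, 2/5],
b = (-28/5, -8/15, -12/7).
Solving gives a_0 = -108/35, a_1 = -4/5, a_2 = 6/7, so
  g(x) = 6*x^2/7 - 4*x/5 - 108/35.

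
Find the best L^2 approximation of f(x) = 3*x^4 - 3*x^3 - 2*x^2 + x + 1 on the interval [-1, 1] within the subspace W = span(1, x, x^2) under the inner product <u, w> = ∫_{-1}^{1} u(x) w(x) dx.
g(x) = 4*x^2/7 - 4*x/5 + 26/35

The best approximation g ∈ W is the orthogonal projection of f onto W. Writing g = a_0 + a_1 x + a_2 x^2, the coefficients solve the normal equations G · a = b where
  G_{ij} = <φ_i, φ_j> and b_i = <f, φ_i>, with φ_0 = 1, φ_1 = x, φ_2 = x^2.
G =
  [2, 0, 2/3]
  [0, 2/3, 0]
  [2/3, 0, 2/5],
b = (28/15, -8/15, 76/105).
Solving gives a_0 = 26/35, a_1 = -4/5, a_2 = 4/7, so
  g(x) = 4*x^2/7 - 4*x/5 + 26/35.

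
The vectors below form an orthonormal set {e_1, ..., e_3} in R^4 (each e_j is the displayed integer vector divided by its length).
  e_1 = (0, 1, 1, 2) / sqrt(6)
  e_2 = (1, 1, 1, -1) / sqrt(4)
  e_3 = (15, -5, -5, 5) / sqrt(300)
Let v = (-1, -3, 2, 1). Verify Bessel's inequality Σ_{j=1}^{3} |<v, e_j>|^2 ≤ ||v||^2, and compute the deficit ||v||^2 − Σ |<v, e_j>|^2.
Σ |<v, e_j>|^2 = 5/2; ||v||^2 = 15; deficit = 25/2

Write each e_j = u_j / sqrt(<u_j, u_j>) where u_j is the displayed integer vector. Then <v, e_j> = <v, u_j> / sqrt(<u_j, u_j>), so |<v, e_j>|^2 = <v, u_j>^2 / <u_j, u_j>.
Coefficients: <v, e_1> = 1/sqrt(6), <v, e_2> = -3/sqrt(4), <v, e_3> = -5/sqrt(300).
Square and sum: Σ |<v, e_j>|^2 = 5/2.
Compute ||v||^2 = v·v = 15.
Deficit = 15 − 5/2 = 25/2 ≥ 0, confirming Bessel's inequality. (The deficit equals ||v − Σ <v,e_j> e_j||^2, the squared distance from v to span{e_j}.)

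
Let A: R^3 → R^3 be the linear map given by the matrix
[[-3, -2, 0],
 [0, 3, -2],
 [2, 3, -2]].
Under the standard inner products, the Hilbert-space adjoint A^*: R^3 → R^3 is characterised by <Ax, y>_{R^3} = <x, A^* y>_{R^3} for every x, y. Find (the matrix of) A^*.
A^* = A^T =
[[-3, 0, 2],
 [-2, 3, 3],
 [0, -2, -2]]

For real matrices with standard dot products, the defining identity <Ax, y> = <x, A^* y> gives (Ax)^T y = x^T (A^*) y, i.e. x^T A^T y = x^T (A^*) y. Since this holds for all x, y, we must have A^* = A^T. Therefore
A^* =
[[-3, 0, 2],
 [-2, 3, 3],
 [0, -2, -2]].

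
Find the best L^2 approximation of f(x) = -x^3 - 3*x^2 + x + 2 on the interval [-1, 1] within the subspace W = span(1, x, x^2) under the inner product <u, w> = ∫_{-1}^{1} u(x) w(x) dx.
g(x) = -3*x^2 + 2*x/5 + 2

The best approximation g ∈ W is the orthogonal projection of f onto W. Writing g = a_0 + a_1 x + a_2 x^2, the coefficients solve the normal equations G · a = b where
  G_{ij} = <φ_i, φ_j> and b_i = <f, φ_i>, with φ_0 = 1, φ_1 = x, φ_2 = x^2.
G =
  [2, 0, 2/3]
  [0, 2/3, 0]
  [2/3, 0, 2/5],
b = (2, 4/15, 2/15).
Solving gives a_0 = 2, a_1 = 2/5, a_2 = -3, so
  g(x) = -3*x^2 + 2*x/5 + 2.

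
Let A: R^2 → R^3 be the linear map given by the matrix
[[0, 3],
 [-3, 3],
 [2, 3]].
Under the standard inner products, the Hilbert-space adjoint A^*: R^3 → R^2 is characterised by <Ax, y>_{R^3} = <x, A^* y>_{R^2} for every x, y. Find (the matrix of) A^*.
A^* = A^T =
[[0, -3, 2],
 [3, 3, 3]]

For real matrices with standard dot products, the defining identity <Ax, y> = <x, A^* y> gives (Ax)^T y = x^T (A^*) y, i.e. x^T A^T y = x^T (A^*) y. Since this holds for all x, y, we must have A^* = A^T. Therefore
A^* =
[[0, -3, 2],
 [3, 3, 3]].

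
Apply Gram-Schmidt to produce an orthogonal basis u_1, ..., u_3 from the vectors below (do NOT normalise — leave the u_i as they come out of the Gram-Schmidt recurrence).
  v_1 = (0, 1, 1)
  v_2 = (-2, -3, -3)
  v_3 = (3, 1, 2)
Orthogonal basis:
  u_1 = (0, 1, 1)
  u_2 = (-2, 0, 0)
  u_3 = (0, -1/2, 1/2)

Apply the Gram-Schmidt recurrence
  u_1 = v_1
  u_i = v_i − Σ_{j<i} ((v_i · u_j) / (u_j · u_j)) · u_j.

Step by step this gives:
  u_1 = (0, 1, 1)
  u_2 = (-2, 0, 0)
  u_3 = (0, -1/2, 1/2)

Orthogonality check:
  u_2 · u_1 = 0 (should be 0)
  u_3 · u_1 = 0 (should be 0)
  u_3 · u_2 = 0 (should be 0)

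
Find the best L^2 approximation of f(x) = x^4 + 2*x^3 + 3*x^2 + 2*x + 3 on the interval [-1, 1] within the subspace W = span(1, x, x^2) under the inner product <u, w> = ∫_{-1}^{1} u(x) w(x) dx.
g(x) = 27*x^2/7 + 16*x/5 + 102/35

The best approximation g ∈ W is the orthogonal projection of f onto W. Writing g = a_0 + a_1 x + a_2 x^2, the coefficients solve the normal equations G · a = b where
  G_{ij} = <φ_i, φ_j> and b_i = <f, φ_i>, with φ_0 = 1, φ_1 = x, φ_2 = x^2.
G =
  [2, 0, 2/3]
  [0, 2/3, 0]
  [2/3, 0, 2/5],
b = (42/5, 32/15, 122/35).
Solving gives a_0 = 102/35, a_1 = 16/5, a_2 = 27/7, so
  g(x) = 27*x^2/7 + 16*x/5 + 102/35.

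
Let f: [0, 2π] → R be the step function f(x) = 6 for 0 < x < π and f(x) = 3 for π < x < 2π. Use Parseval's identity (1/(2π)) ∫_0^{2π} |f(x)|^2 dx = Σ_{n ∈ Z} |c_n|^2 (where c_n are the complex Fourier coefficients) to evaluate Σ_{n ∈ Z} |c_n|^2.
Σ |c_n|^2 = 45/2

Parseval equates the L^2 energy of f (normalised by 1/(2π)) with the ℓ^2 sum of its Fourier coefficients: (1/(2π)) ∫_0^{2π} |f|^2 = Σ |c_n|^2.
Compute the left side: (1/(2π)) [∫_0^π 6^2 dx + ∫_π^{2π} 3^2 dx] = (1/(2π)) · (36π + 9π) = (36 + 9)/2 = 45/2.
So Σ_{n ∈ Z} |c_n|^2 = 45/2.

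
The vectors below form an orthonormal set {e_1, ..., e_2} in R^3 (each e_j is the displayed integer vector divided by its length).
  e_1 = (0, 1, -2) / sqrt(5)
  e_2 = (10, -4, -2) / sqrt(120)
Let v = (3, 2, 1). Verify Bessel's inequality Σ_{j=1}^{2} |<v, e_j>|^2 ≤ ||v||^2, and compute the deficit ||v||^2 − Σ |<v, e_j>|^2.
Σ |<v, e_j>|^2 = 10/3; ||v||^2 = 14; deficit = 32/3

Write each e_j = u_j / sqrt(<u_j, u_j>) where u_j is the displayed integer vector. Then <v, e_j> = <v, u_j> / sqrt(<u_j, u_j>), so |<v, e_j>|^2 = <v, u_j>^2 / <u_j, u_j>.
Coefficients: <v, e_1> = 0/sqrt(5), <v, e_2> = 20/sqrt(120).
Square and sum: Σ |<v, e_j>|^2 = 10/3.
Compute ||v||^2 = v·v = 14.
Deficit = 14 − 10/3 = 32/3 ≥ 0, confirming Bessel's inequality. (The deficit equals ||v − Σ <v,e_j> e_j||^2, the squared distance from v to span{e_j}.)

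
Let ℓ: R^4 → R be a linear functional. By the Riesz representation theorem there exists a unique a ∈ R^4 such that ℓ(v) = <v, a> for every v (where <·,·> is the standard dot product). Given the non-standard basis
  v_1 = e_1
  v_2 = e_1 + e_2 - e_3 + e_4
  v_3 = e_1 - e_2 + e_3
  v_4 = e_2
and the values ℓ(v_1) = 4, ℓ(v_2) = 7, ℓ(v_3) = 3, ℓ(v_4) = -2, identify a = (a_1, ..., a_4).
a = (4, -2, -3, 2)

Write a = (a_1, ..., a_4) in the standard basis. For each basis vector v_i, ℓ(v_i) = <v_i, a> is a linear equation in the a_j's. Collect the n equations into a matrix system V a = ℓ, where row i of V is v_i (expressed in the standard basis). Since V is invertible (lower-triangular with 1s on the diagonal, up to permutation), solve by back-substitution:
  V =
[[1, 0, 0, 0],
 [1, 1, -1, 1],
 [1, -1, 1, 0],
 [0, 1, 0, 0]]
  V a = (4, 7, 3, -2)
Solving gives a = (4, -2, -3, 2).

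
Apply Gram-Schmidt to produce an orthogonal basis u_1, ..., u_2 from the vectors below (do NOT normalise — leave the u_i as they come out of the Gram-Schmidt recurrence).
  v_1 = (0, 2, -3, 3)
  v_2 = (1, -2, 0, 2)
Orthogonal basis:
  u_1 = (0, 2, -3, 3)
  u_2 = (1, -24/11, 3/11, 19/11)

Apply the Gram-Schmidt recurrence
  u_1 = v_1
  u_i = v_i − Σ_{j<i} ((v_i · u_j) / (u_j · u_j)) · u_j.

Step by step this gives:
  u_1 = (0, 2, -3, 3)
  u_2 = (1, -24/11, 3/11, 19/11)

Orthogonality check:
  u_2 · u_1 = 0 (should be 0)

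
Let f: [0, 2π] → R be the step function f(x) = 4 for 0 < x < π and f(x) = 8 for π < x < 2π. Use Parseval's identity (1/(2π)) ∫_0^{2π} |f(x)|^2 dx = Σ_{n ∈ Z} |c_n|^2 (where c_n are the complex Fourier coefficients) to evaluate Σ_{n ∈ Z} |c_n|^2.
Σ |c_n|^2 = 40

Parseval equates the L^2 energy of f (normalised by 1/(2π)) with the ℓ^2 sum of its Fourier coefficients: (1/(2π)) ∫_0^{2π} |f|^2 = Σ |c_n|^2.
Compute the left side: (1/(2π)) [∫_0^π 4^2 dx + ∫_π^{2π} 8^2 dx] = (1/(2π)) · (16π + 64π) = (16 + 64)/2 = 40.
So Σ_{n ∈ Z} |c_n|^2 = 40.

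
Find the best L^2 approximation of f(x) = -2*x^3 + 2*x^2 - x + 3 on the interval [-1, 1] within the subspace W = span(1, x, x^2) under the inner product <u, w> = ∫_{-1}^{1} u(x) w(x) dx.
g(x) = 2*x^2 - 11*x/5 + 3

The best approximation g ∈ W is the orthogonal projection of f onto W. Writing g = a_0 + a_1 x + a_2 x^2, the coefficients solve the normal equations G · a = b where
  G_{ij} = <φ_i, φ_j> and b_i = <f, φ_i>, with φ_0 = 1, φ_1 = x, φ_2 = x^2.
G =
  [2, 0, 2/3]
  [0, 2/3, 0]
  [2/3, 0, 2/5],
b = (22/3, -22/15, 14/5).
Solving gives a_0 = 3, a_1 = -11/5, a_2 = 2, so
  g(x) = 2*x^2 - 11*x/5 + 3.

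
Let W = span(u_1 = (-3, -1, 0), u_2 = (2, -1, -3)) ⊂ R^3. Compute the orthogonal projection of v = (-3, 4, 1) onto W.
proj_W(v) = (-45/23, 20/23, 63/23)

Set up U = [u_1 | ... | u_2] ∈ R^(3×2). The projector onto W = col(U) is P = U (U^T U)^(-1) U^T.
Compute U^T U =
  [10, -5]
  [-5, 14],
and U^T v = (5, -13).
Solve U^T U · c = U^T v for the coefficients: c = (1/23, -21/23). The projection is proj_W(v) = U c.
Check: (v - proj_W(v)) · u_1 = 0  (should be 0).
Check: (v - proj_W(v)) · u_2 = 0  (should be 0).
Result: proj_W(v) = (-45/23, 20/23, 63/23).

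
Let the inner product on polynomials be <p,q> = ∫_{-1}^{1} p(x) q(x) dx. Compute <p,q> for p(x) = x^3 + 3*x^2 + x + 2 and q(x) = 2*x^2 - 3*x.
<p,q> = 28/15

Expand the product: p(x)·q(x) = 2*x^5 + 3*x^4 - 7*x^3 + x^2 - 6*x.
∫_{-1}^{1} of each monomial x^k gives [2/(k+1) if k even, 0 if k odd]. Integrating term-by-term (or equivalently evaluating the antiderivative F(x) = x^6/3 + 3*x^5/5 - 7*x^4/4 + x^3/3 - 3*x^2 at the endpoints):
  F(1) − F(−1) = -209/60 − (-107/20) = 28/15.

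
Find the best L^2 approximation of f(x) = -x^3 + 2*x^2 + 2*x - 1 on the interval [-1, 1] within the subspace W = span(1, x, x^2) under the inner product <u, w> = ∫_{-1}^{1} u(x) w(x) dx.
g(x) = 2*x^2 + 7*x/5 - 1

The best approximation g ∈ W is the orthogonal projection of f onto W. Writing g = a_0 + a_1 x + a_2 x^2, the coefficients solve the normal equations G · a = b where
  G_{ij} = <φ_i, φ_j> and b_i = <f, φ_i>, with φ_0 = 1, φ_1 = x, φ_2 = x^2.
G =
  [2, 0, 2/3]
  [0, 2/3, 0]
  [2/3, 0, 2/5],
b = (-2/3, 14/15, 2/15).
Solving gives a_0 = -1, a_1 = 7/5, a_2 = 2, so
  g(x) = 2*x^2 + 7*x/5 - 1.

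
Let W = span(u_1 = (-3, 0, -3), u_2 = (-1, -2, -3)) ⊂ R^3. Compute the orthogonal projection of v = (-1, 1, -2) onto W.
proj_W(v) = (-5/3, 1/3, -4/3)

Set up U = [u_1 | ... | u_2] ∈ R^(3×2). The projector onto W = col(U) is P = U (U^T U)^(-1) U^T.
Compute U^T U =
  [18, 12]
  [12, 14],
and U^T v = (9, 5).
Solve U^T U · c = U^T v for the coefficients: c = (11/18, -1/6). The projection is proj_W(v) = U c.
Check: (v - proj_W(v)) · u_1 = 0  (should be 0).
Check: (v - proj_W(v)) · u_2 = 0  (should be 0).
Result: proj_W(v) = (-5/3, 1/3, -4/3).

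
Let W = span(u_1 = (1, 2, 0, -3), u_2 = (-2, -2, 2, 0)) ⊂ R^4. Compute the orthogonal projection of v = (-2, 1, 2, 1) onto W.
proj_W(v) = (-1, -1, 1, 0)

Set up U = [u_1 | ... | u_2] ∈ R^(4×2). The projector onto W = col(U) is P = U (U^T U)^(-1) U^T.
Compute U^T U =
  [14, -6]
  [-6, 12],
and U^T v = (-3, 6).
Solve U^T U · c = U^T v for the coefficients: c = (0, 1/2). The projection is proj_W(v) = U c.
Check: (v - proj_W(v)) · u_1 = 0  (should be 0).
Check: (v - proj_W(v)) · u_2 = 0  (should be 0).
Result: proj_W(v) = (-1, -1, 1, 0).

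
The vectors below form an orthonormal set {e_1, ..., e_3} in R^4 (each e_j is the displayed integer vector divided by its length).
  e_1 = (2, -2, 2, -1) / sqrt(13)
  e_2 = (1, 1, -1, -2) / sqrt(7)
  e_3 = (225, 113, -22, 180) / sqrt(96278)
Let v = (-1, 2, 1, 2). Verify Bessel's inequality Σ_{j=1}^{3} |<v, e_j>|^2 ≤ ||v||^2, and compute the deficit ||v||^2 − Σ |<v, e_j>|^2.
Σ |<v, e_j>|^2 = 6611/1058; ||v||^2 = 10; deficit = 3969/1058

Write each e_j = u_j / sqrt(<u_j, u_j>) where u_j is the displayed integer vector. Then <v, e_j> = <v, u_j> / sqrt(<u_j, u_j>), so |<v, e_j>|^2 = <v, u_j>^2 / <u_j, u_j>.
Coefficients: <v, e_1> = -6/sqrt(13), <v, e_2> = -4/sqrt(7), <v, e_3> = 339/sqrt(96278).
Square and sum: Σ |<v, e_j>|^2 = 6611/1058.
Compute ||v||^2 = v·v = 10.
Deficit = 10 − 6611/1058 = 3969/1058 ≥ 0, confirming Bessel's inequality. (The deficit equals ||v − Σ <v,e_j> e_j||^2, the squared distance from v to span{e_j}.)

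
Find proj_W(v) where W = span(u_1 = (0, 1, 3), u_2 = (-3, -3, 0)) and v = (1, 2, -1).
proj_W(v) = (31/19, 26/19, -15/19)

Set up U = [u_1 | ... | u_2] ∈ R^(3×2). The projector onto W = col(U) is P = U (U^T U)^(-1) U^T.
Compute U^T U =
  [10, -3]
  [-3, 18],
and U^T v = (-1, -9).
Solve U^T U · c = U^T v for the coefficients: c = (-5/19, -31/57). The projection is proj_W(v) = U c.
Check: (v - proj_W(v)) · u_1 = 0  (should be 0).
Check: (v - proj_W(v)) · u_2 = 0  (should be 0).
Result: proj_W(v) = (31/19, 26/19, -15/19).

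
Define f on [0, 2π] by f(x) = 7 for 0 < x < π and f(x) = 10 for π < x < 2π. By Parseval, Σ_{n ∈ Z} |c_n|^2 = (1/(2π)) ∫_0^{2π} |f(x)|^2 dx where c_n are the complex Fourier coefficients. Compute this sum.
Σ |c_n|^2 = 149/2

Parseval equates the L^2 energy of f (normalised by 1/(2π)) with the ℓ^2 sum of its Fourier coefficients: (1/(2π)) ∫_0^{2π} |f|^2 = Σ |c_n|^2.
Compute the left side: (1/(2π)) [∫_0^π 7^2 dx + ∫_π^{2π} 10^2 dx] = (1/(2π)) · (49π + 100π) = (49 + 100)/2 = 149/2.
So Σ_{n ∈ Z} |c_n|^2 = 149/2.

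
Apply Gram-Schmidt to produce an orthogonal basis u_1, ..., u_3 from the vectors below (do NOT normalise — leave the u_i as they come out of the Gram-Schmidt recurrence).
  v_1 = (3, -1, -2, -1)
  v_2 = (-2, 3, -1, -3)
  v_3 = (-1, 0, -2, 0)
Orthogonal basis:
  u_1 = (3, -1, -2, -1)
  u_2 = (-6/5, 41/15, -23/15, -49/15)
  u_3 = (-318/329, -153/329, -516/329, 33/47)

Apply the Gram-Schmidt recurrence
  u_1 = v_1
  u_i = v_i − Σ_{j<i} ((v_i · u_j) / (u_j · u_j)) · u_j.

Step by step this gives:
  u_1 = (3, -1, -2, -1)
  u_2 = (-6/5, 41/15, -23/15, -49/15)
  u_3 = (-318/329, -153/329, -516/329, 33/47)

Orthogonality check:
  u_2 · u_1 = 0 (should be 0)
  u_3 · u_1 = 0 (should be 0)
  u_3 · u_2 = 0 (should be 0)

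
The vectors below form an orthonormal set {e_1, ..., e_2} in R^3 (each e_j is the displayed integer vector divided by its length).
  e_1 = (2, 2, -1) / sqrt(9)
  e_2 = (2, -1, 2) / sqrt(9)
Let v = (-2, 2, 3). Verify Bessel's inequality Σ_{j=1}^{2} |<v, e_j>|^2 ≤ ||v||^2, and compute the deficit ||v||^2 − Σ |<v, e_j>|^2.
Σ |<v, e_j>|^2 = 1; ||v||^2 = 17; deficit = 16

Write each e_j = u_j / sqrt(<u_j, u_j>) where u_j is the displayed integer vector. Then <v, e_j> = <v, u_j> / sqrt(<u_j, u_j>), so |<v, e_j>|^2 = <v, u_j>^2 / <u_j, u_j>.
Coefficients: <v, e_1> = -3/sqrt(9), <v, e_2> = 0/sqrt(9).
Square and sum: Σ |<v, e_j>|^2 = 1.
Compute ||v||^2 = v·v = 17.
Deficit = 17 − 1 = 16 ≥ 0, confirming Bessel's inequality. (The deficit equals ||v − Σ <v,e_j> e_j||^2, the squared distance from v to span{e_j}.)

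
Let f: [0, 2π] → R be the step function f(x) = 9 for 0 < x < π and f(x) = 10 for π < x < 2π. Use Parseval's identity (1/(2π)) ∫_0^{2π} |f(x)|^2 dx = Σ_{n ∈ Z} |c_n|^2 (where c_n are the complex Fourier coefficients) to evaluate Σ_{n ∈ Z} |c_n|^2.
Σ |c_n|^2 = 181/2

Parseval equates the L^2 energy of f (normalised by 1/(2π)) with the ℓ^2 sum of its Fourier coefficients: (1/(2π)) ∫_0^{2π} |f|^2 = Σ |c_n|^2.
Compute the left side: (1/(2π)) [∫_0^π 9^2 dx + ∫_π^{2π} 10^2 dx] = (1/(2π)) · (81π + 100π) = (81 + 100)/2 = 181/2.
So Σ_{n ∈ Z} |c_n|^2 = 181/2.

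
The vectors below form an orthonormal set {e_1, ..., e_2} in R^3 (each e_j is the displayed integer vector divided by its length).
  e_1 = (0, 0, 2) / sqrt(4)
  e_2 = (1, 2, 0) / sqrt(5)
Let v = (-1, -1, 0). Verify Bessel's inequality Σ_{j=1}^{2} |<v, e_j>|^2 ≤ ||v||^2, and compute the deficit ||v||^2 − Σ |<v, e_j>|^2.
Σ |<v, e_j>|^2 = 9/5; ||v||^2 = 2; deficit = 1/5

Write each e_j = u_j / sqrt(<u_j, u_j>) where u_j is the displayed integer vector. Then <v, e_j> = <v, u_j> / sqrt(<u_j, u_j>), so |<v, e_j>|^2 = <v, u_j>^2 / <u_j, u_j>.
Coefficients: <v, e_1> = 0/sqrt(4), <v, e_2> = -3/sqrt(5).
Square and sum: Σ |<v, e_j>|^2 = 9/5.
Compute ||v||^2 = v·v = 2.
Deficit = 2 − 9/5 = 1/5 ≥ 0, confirming Bessel's inequality. (The deficit equals ||v − Σ <v,e_j> e_j||^2, the squared distance from v to span{e_j}.)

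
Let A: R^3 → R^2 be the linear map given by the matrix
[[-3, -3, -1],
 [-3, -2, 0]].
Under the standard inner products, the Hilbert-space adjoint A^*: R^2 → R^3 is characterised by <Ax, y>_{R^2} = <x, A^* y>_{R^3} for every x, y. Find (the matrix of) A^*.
A^* = A^T =
[[-3, -3],
 [-3, -2],
 [-1, 0]]

For real matrices with standard dot products, the defining identity <Ax, y> = <x, A^* y> gives (Ax)^T y = x^T (A^*) y, i.e. x^T A^T y = x^T (A^*) y. Since this holds for all x, y, we must have A^* = A^T. Therefore
A^* =
[[-3, -3],
 [-3, -2],
 [-1, 0]].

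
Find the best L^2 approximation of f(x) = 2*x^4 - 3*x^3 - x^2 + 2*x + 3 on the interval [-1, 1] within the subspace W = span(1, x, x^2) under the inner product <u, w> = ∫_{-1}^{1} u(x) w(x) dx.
g(x) = 5*x^2/7 + x/5 + 99/35

The best approximation g ∈ W is the orthogonal projection of f onto W. Writing g = a_0 + a_1 x + a_2 x^2, the coefficients solve the normal equations G · a = b where
  G_{ij} = <φ_i, φ_j> and b_i = <f, φ_i>, with φ_0 = 1, φ_1 = x, φ_2 = x^2.
G =
  [2, 0, 2/3]
  [0, 2/3, 0]
  [2/3, 0, 2/5],
b = (92/15, 2/15, 76/35).
Solving gives a_0 = 99/35, a_1 = 1/5, a_2 = 5/7, so
  g(x) = 5*x^2/7 + x/5 + 99/35.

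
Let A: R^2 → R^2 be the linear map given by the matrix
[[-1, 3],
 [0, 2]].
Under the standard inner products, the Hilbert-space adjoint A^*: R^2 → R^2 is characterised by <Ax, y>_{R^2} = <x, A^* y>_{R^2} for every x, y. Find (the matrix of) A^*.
A^* = A^T =
[[-1, 0],
 [3, 2]]

For real matrices with standard dot products, the defining identity <Ax, y> = <x, A^* y> gives (Ax)^T y = x^T (A^*) y, i.e. x^T A^T y = x^T (A^*) y. Since this holds for all x, y, we must have A^* = A^T. Therefore
A^* =
[[-1, 0],
 [3, 2]].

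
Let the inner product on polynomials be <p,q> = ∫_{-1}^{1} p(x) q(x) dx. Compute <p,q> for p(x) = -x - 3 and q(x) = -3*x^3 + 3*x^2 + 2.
<p,q> = -84/5

Expand the product: p(x)·q(x) = 3*x^4 + 6*x^3 - 9*x^2 - 2*x - 6.
∫_{-1}^{1} of each monomial x^k gives [2/(k+1) if k even, 0 if k odd]. Integrating term-by-term (or equivalently evaluating the antiderivative F(x) = 3*x^5/5 + 3*x^4/2 - 3*x^3 - x^2 - 6*x at the endpoints):
  F(1) − F(−1) = -79/10 − (89/10) = -84/5.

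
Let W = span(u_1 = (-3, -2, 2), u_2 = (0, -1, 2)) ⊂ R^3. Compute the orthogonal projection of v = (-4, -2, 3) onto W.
proj_W(v) = (-186/49, -128/49, 132/49)

Set up U = [u_1 | ... | u_2] ∈ R^(3×2). The projector onto W = col(U) is P = U (U^T U)^(-1) U^T.
Compute U^T U =
  [17, 6]
  [6, 5],
and U^T v = (22, 8).
Solve U^T U · c = U^T v for the coefficients: c = (62/49, 4/49). The projection is proj_W(v) = U c.
Check: (v - proj_W(v)) · u_1 = 0  (should be 0).
Check: (v - proj_W(v)) · u_2 = 0  (should be 0).
Result: proj_W(v) = (-186/49, -128/49, 132/49).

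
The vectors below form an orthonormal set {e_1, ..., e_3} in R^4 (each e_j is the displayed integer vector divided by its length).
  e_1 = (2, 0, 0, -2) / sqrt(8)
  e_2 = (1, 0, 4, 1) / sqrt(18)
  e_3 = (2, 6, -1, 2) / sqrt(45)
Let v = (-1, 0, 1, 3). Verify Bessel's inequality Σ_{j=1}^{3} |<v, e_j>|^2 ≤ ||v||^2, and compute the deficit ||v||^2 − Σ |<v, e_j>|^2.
Σ |<v, e_j>|^2 = 51/5; ||v||^2 = 11; deficit = 4/5

Write each e_j = u_j / sqrt(<u_j, u_j>) where u_j is the displayed integer vector. Then <v, e_j> = <v, u_j> / sqrt(<u_j, u_j>), so |<v, e_j>|^2 = <v, u_j>^2 / <u_j, u_j>.
Coefficients: <v, e_1> = -8/sqrt(8), <v, e_2> = 6/sqrt(18), <v, e_3> = 3/sqrt(45).
Square and sum: Σ |<v, e_j>|^2 = 51/5.
Compute ||v||^2 = v·v = 11.
Deficit = 11 − 51/5 = 4/5 ≥ 0, confirming Bessel's inequality. (The deficit equals ||v − Σ <v,e_j> e_j||^2, the squared distance from v to span{e_j}.)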